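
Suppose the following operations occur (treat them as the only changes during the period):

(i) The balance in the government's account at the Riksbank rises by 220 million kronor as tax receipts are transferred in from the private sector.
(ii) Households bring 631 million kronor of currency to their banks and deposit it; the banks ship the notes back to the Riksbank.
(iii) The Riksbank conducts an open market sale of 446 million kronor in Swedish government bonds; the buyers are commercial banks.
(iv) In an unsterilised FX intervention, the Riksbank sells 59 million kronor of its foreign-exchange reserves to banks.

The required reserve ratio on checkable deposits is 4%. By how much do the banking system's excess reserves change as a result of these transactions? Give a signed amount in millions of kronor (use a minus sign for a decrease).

Government account inflow 220 million kronor: reserves −220M, deposits −220M.
Currency deposit 631 million kronor: reserves +631M, deposits +631M.
OMO sale (to banks) 446 million kronor: reserves −446M, deposits 0.
FX sale 59 million kronor: reserves −59M, deposits 0.
Totals: Δreserves = −94M, Δdeposits = +411M.
Δrequired reserves = 4% × +411M = +16.44M.
Δexcess reserves = Δreserves − Δrequired = −94M − (+16.44M) = -110.44 million.

-110.44 million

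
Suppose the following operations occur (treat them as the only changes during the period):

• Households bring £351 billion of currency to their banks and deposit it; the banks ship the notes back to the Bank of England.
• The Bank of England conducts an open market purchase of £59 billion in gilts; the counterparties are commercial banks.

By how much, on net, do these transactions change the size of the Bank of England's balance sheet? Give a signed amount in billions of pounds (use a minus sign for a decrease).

+£59 billion

Currency deposit £351 billion: only the composition of liabilities changes → 0.
OMO purchase (from banks) £59 billion: a Bank of England asset is acquired → +£59B.
Net: 0 + 59 = +£59 billion.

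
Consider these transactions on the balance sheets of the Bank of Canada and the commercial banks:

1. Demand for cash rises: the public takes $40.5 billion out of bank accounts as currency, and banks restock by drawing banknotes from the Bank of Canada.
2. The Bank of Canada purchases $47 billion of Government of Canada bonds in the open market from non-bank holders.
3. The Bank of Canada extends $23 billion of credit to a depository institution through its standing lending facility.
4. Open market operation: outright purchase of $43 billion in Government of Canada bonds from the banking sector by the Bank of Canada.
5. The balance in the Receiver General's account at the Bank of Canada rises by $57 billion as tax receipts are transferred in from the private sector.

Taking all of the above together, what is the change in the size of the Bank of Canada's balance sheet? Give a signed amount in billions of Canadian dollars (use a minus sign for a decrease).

+$113 billion

Bank of Canada balance sheet:
  Assets:      Securities +$90B, Loans to banks +$23B
  Liabilities: Bank reserves +$15.5B, Currency in circulation +$40.5B, Government deposits +$57B
Change in total Bank of Canada assets = +$113 billion.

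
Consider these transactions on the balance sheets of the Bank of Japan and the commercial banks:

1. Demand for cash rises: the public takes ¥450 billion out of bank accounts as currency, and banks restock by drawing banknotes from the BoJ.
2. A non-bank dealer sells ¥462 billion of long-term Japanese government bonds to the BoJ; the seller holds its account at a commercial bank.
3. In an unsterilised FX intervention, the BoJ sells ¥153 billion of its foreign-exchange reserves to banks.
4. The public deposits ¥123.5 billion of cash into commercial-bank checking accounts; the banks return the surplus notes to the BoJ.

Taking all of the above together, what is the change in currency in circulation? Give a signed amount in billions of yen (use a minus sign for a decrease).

+¥326.5 billion

Currency withdrawal ¥450 billion: notes leave the central bank → +¥450B.
Asset purchase (from non-banks) ¥462 billion: no currency enters or leaves circulation → 0.
FX sale ¥153 billion: no currency enters or leaves circulation → 0.
Currency deposit ¥123.5 billion: notes return to the central bank → −¥123.5B.
Net: 450 + 0 + 0 − 123.5 = +¥326.5 billion.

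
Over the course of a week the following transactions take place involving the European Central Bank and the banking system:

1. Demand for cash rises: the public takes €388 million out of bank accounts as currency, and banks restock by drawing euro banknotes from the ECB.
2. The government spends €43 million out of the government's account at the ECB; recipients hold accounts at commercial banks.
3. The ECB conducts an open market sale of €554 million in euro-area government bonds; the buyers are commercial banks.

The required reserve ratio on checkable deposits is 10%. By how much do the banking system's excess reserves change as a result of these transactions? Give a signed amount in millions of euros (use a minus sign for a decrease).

-€864.5 million

Currency withdrawal €388 million: reserves −€388M, deposits −€388M.
Government spending €43 million: reserves +€43M, deposits +€43M.
OMO sale (to banks) €554 million: reserves −€554M, deposits 0.
Totals: Δreserves = −€899M, Δdeposits = −€345M.
Δrequired reserves = 10% × −€345M = −€34.5M.
Δexcess reserves = Δreserves − Δrequired = −€899M − (−€34.5M) = -€864.5 million.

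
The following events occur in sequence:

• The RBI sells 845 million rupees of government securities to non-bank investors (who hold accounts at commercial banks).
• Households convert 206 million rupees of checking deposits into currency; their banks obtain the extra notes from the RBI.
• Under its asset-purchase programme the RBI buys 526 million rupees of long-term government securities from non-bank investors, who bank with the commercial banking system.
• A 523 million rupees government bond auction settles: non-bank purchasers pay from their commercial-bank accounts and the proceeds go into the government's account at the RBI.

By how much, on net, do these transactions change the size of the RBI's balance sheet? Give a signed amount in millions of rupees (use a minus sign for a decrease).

Asset sale (to non-banks) 845 million rupees: an RBI asset is shed → −845M.
Currency withdrawal 206 million rupees: only the composition of liabilities changes → 0.
Asset purchase (from non-banks) 526 million rupees: an RBI asset is acquired → +526M.
Government account inflow 523 million rupees: only the composition of liabilities changes → 0.
Net: −845 + 0 + 526 + 0 = -319 million.

-319 million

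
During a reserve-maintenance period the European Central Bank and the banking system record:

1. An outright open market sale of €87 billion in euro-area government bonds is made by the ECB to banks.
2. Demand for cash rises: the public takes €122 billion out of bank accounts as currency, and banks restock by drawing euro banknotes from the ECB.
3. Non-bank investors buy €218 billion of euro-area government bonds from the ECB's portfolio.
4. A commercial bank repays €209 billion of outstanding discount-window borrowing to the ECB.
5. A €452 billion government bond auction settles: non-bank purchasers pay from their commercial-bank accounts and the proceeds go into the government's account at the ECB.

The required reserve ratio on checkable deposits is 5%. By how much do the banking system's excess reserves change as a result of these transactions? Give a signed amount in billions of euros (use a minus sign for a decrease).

-€1048.4 billion

OMO sale (to banks) €87 billion: reserves −€87B, deposits 0.
Currency withdrawal €122 billion: reserves −€122B, deposits −€122B.
Asset sale (to non-banks) €218 billion: reserves −€218B, deposits −€218B.
Discount-window repayment €209 billion: reserves −€209B, deposits 0.
Government account inflow €452 billion: reserves −€452B, deposits −€452B.
Totals: Δreserves = −€1088B, Δdeposits = −€792B.
Δrequired reserves = 5% × −€792B = −€39.6B.
Δexcess reserves = Δreserves − Δrequired = −€1088B − (−€39.6B) = -€1048.4 billion.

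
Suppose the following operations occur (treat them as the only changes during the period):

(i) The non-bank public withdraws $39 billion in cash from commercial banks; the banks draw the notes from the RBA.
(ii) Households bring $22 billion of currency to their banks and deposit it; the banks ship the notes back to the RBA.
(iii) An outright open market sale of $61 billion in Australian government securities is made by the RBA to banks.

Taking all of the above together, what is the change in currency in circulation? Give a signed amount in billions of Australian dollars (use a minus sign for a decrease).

+$17 billion

Currency withdrawal $39 billion: notes leave the central bank → +$39B.
Currency deposit $22 billion: notes return to the central bank → −$22B.
OMO sale (to banks) $61 billion: no currency enters or leaves circulation → 0.
Net: 39 − 22 + 0 = +$17 billion.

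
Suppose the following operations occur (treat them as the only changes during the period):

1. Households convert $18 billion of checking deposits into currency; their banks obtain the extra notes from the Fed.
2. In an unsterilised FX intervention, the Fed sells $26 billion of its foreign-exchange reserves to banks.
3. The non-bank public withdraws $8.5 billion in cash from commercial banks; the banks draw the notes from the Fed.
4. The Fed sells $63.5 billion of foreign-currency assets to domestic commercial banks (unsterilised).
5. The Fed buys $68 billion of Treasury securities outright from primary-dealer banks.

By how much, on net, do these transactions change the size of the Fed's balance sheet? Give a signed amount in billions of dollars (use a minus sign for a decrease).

Currency withdrawal $18 billion: only the composition of liabilities changes → 0.
FX sale $26 billion: a Fed asset is shed → −$26B.
Currency withdrawal $8.5 billion: only the composition of liabilities changes → 0.
FX sale $63.5 billion: a Fed asset is shed → −$63.5B.
OMO purchase (from banks) $68 billion: a Fed asset is acquired → +$68B.
Net: 0 − 26 + 0 − 63.5 + 68 = -$21.5 billion.

-$21.5 billion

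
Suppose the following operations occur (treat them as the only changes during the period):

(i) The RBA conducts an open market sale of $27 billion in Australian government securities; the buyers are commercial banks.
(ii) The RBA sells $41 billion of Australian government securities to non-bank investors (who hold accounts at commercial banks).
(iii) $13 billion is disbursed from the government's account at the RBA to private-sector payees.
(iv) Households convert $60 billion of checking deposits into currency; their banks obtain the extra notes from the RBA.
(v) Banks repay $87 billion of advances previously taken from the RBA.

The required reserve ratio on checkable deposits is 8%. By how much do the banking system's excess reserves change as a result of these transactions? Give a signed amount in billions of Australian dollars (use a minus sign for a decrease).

-$194.96 billion

OMO sale (to banks) $27 billion: reserves −$27B, deposits 0.
Asset sale (to non-banks) $41 billion: reserves −$41B, deposits −$41B.
Government spending $13 billion: reserves +$13B, deposits +$13B.
Currency withdrawal $60 billion: reserves −$60B, deposits −$60B.
Discount-window repayment $87 billion: reserves −$87B, deposits 0.
Totals: Δreserves = −$202B, Δdeposits = −$88B.
Δrequired reserves = 8% × −$88B = −$7.04B.
Δexcess reserves = Δreserves − Δrequired = −$202B − (−$7.04B) = -$194.96 billion.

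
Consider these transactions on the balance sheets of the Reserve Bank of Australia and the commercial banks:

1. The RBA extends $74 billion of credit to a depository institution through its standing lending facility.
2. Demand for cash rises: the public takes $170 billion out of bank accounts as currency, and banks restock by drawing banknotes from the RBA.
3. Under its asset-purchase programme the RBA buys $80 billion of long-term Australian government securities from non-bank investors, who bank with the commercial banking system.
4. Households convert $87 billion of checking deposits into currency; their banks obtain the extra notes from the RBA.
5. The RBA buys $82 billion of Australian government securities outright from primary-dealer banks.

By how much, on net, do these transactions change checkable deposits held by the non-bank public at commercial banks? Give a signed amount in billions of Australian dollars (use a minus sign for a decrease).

-$177 billion

Discount-window loan $74 billion: the counterparty is a bank, so public deposits are unchanged → 0.
Currency withdrawal $170 billion: non-bank counterparties' bank balances fall → −$170B.
Asset purchase (from non-banks) $80 billion: non-bank counterparties' bank balances rise → +$80B.
Currency withdrawal $87 billion: non-bank counterparties' bank balances fall → −$87B.
OMO purchase (from banks) $82 billion: the counterparty is a bank, so public deposits are unchanged → 0.
Net: 0 − 170 + 80 − 87 + 0 = -$177 billion.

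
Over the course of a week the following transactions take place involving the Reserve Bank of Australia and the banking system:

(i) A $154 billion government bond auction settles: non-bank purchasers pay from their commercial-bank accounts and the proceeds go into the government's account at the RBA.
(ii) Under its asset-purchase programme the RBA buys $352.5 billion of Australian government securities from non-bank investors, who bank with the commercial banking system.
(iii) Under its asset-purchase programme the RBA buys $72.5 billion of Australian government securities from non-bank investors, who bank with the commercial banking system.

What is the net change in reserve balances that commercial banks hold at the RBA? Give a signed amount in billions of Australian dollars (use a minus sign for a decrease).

+$271 billion

Government account inflow $154 billion: funds move from bank reserves into the government account → −$154B.
Asset purchase (from non-banks) $352.5 billion: the RBA pays by crediting reserve accounts → +$352.5B.
Asset purchase (from non-banks) $72.5 billion: the RBA pays by crediting reserve accounts → +$72.5B.
Net: −154 + 352.5 + 72.5 = +$271 billion.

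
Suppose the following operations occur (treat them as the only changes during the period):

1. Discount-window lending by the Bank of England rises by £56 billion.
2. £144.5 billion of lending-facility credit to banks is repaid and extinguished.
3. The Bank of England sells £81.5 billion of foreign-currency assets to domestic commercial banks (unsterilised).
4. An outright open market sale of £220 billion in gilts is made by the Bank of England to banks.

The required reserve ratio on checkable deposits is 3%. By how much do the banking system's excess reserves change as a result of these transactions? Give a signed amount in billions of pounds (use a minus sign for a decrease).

-£390 billion

Discount-window loan £56 billion: reserves +£56B, deposits 0.
Discount-window repayment £144.5 billion: reserves −£144.5B, deposits 0.
FX sale £81.5 billion: reserves −£81.5B, deposits 0.
OMO sale (to banks) £220 billion: reserves −£220B, deposits 0.
Totals: Δreserves = −£390B, Δdeposits = 0.
Δrequired reserves = 3% × 0 = 0.
Δexcess reserves = Δreserves − Δrequired = −£390B − (0) = -£390 billion.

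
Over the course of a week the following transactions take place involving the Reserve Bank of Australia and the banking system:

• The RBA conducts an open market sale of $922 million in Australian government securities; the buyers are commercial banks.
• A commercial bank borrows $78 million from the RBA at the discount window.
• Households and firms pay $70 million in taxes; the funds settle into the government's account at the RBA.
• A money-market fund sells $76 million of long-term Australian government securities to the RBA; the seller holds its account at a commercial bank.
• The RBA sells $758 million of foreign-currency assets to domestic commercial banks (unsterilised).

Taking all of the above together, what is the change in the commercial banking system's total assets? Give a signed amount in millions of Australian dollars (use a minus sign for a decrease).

+$84 million

OMO sale (to banks) $922 million: just an asset swap on bank balance sheets → 0.
Discount-window loan $78 million: bank balance sheets expand → +$78M.
Government account inflow $70 million: bank balance sheets shrink → −$70M.
Asset purchase (from non-banks) $76 million: bank balance sheets expand → +$76M.
FX sale $758 million: just an asset swap on bank balance sheets → 0.
Net: 0 + 78 − 70 + 76 + 0 = +$84 million.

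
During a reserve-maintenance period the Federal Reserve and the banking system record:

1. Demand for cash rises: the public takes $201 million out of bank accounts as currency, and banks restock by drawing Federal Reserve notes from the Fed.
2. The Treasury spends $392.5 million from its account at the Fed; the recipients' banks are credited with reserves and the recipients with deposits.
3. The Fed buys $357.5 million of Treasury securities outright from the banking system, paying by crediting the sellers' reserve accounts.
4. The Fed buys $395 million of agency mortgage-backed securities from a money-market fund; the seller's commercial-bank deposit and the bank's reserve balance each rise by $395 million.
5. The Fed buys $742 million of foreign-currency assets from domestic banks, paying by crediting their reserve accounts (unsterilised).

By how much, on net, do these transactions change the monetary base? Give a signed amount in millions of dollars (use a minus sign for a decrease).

Fed balance sheet:
  Assets:      Securities +$752.5M, Foreign assets +$742M
  Liabilities: Bank reserves +$1686M, Currency in circulation +$201M, Government deposits −$392.5M
Monetary base = currency + reserves: +$201M + (+$1686M) = +$1887 million.

+$1887 million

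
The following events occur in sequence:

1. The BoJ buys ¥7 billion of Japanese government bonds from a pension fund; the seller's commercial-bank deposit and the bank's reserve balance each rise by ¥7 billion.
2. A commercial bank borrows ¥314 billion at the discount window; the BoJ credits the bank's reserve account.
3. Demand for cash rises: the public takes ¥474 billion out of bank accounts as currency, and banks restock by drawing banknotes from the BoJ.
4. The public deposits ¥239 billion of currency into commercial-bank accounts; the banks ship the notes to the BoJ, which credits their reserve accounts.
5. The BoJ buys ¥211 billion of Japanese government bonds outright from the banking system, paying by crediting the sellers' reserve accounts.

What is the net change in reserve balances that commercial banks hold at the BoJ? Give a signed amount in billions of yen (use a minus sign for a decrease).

+¥297 billion

BoJ balance sheet:
  Assets:      Securities +¥218B, Loans to banks +¥314B
  Liabilities: Bank reserves +¥297B, Currency in circulation +¥235B
So the change in reserve balances that commercial banks hold at the BoJ is +¥297 billion.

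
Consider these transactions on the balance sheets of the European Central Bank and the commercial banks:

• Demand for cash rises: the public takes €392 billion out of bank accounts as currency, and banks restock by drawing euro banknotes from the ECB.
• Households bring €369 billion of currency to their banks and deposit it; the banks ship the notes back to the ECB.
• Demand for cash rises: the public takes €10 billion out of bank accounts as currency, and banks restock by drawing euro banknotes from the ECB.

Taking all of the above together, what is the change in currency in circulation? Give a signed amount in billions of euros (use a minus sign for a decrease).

+€33 billion

ECB balance sheet:
  Assets:      no change
  Liabilities: Bank reserves −€33B, Currency in circulation +€33B
Commercial banking system:
  Assets:      Reserves at CB −€33B
  Liabilities: Checkable deposits −€33B
So the change in currency in circulation is +€33 billion.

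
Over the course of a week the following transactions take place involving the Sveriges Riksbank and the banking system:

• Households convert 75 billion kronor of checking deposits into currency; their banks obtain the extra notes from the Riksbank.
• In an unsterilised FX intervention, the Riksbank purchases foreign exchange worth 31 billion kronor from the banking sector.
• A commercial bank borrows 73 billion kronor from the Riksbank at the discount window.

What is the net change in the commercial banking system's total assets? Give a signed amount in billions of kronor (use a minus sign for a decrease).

-2 billion

Currency withdrawal 75 billion kronor: bank balance sheets shrink → −75B.
FX purchase 31 billion kronor: just an asset swap on bank balance sheets → 0.
Discount-window loan 73 billion kronor: bank balance sheets expand → +73B.
Net: −75 + 0 + 73 = -2 billion.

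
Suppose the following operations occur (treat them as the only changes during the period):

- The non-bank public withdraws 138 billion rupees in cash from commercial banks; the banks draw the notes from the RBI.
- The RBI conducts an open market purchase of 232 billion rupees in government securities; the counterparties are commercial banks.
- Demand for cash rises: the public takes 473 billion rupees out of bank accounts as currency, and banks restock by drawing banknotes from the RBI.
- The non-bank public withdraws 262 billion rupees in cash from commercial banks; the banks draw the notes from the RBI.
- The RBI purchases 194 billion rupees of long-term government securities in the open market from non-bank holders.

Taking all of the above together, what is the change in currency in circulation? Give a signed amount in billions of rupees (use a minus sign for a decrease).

+873 billion

Currency withdrawal 138 billion rupees: notes leave the central bank → +138B.
OMO purchase (from banks) 232 billion rupees: no currency enters or leaves circulation → 0.
Currency withdrawal 473 billion rupees: notes leave the central bank → +473B.
Currency withdrawal 262 billion rupees: notes leave the central bank → +262B.
Asset purchase (from non-banks) 194 billion rupees: no currency enters or leaves circulation → 0.
Net: 138 + 0 + 473 + 262 + 0 = +873 billion.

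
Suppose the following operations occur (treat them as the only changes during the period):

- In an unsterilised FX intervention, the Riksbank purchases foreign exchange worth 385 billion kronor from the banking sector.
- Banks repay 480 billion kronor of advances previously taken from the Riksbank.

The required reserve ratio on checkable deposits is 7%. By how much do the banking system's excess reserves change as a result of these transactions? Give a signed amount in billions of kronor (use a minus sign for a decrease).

-95 billion

FX purchase 385 billion kronor: reserves +385B, deposits 0.
Discount-window repayment 480 billion kronor: reserves −480B, deposits 0.
Totals: Δreserves = −95B, Δdeposits = 0.
Δrequired reserves = 7% × 0 = 0.
Δexcess reserves = Δreserves − Δrequired = −95B − (0) = -95 billion.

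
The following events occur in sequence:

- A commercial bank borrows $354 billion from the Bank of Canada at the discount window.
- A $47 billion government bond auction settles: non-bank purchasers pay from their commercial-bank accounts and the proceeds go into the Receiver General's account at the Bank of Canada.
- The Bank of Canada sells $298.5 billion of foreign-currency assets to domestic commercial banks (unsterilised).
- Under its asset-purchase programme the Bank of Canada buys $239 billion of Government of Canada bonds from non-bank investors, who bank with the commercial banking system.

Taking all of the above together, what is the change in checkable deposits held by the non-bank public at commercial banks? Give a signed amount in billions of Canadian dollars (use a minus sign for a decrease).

+$192 billion

Bank of Canada balance sheet:
  Assets:      Securities +$239B, Loans to banks +$354B, Foreign assets −$298.5B
  Liabilities: Bank reserves +$247.5B, Government deposits +$47B
Commercial banking system:
  Assets:      Reserves at CB +$247.5B, Foreign assets +$298.5B
  Liabilities: Checkable deposits +$192B, Borrowings from CB +$354B
So the change in checkable deposits held by the non-bank public at commercial banks is +$192 billion.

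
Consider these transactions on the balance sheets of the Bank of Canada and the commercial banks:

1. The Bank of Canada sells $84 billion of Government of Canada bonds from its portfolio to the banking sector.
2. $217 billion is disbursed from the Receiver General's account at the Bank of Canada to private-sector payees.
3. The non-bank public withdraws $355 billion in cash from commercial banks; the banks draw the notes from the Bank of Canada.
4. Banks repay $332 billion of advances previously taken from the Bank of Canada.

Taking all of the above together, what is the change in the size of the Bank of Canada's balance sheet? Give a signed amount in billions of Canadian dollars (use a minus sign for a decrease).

-$416 billion

Bank of Canada balance sheet:
  Assets:      Securities −$84B, Loans to banks −$332B
  Liabilities: Bank reserves −$554B, Currency in circulation +$355B, Government deposits −$217B
Commercial banking system:
  Assets:      Reserves at CB −$554B, Securities +$84B
  Liabilities: Checkable deposits −$138B, Borrowings from CB −$332B
Change in total Bank of Canada assets = -$416 billion.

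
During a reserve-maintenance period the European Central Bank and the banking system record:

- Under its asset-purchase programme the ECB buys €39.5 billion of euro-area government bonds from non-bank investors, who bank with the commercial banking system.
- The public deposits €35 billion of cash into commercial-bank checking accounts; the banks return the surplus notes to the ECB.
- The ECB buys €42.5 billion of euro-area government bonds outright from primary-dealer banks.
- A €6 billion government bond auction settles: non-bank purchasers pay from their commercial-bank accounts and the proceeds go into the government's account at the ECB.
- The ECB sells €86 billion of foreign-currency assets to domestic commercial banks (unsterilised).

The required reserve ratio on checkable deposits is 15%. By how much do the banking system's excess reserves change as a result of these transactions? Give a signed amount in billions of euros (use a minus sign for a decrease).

Asset purchase (from non-banks) €39.5 billion: reserves +€39.5B, deposits +€39.5B.
Currency deposit €35 billion: reserves +€35B, deposits +€35B.
OMO purchase (from banks) €42.5 billion: reserves +€42.5B, deposits 0.
Government account inflow €6 billion: reserves −€6B, deposits −€6B.
FX sale €86 billion: reserves −€86B, deposits 0.
Totals: Δreserves = +€25B, Δdeposits = +€68.5B.
Δrequired reserves = 15% × +€68.5B = +€10.275B.
Δexcess reserves = Δreserves − Δrequired = +€25B − (+€10.275B) = +€14.725 billion.

+€14.725 billion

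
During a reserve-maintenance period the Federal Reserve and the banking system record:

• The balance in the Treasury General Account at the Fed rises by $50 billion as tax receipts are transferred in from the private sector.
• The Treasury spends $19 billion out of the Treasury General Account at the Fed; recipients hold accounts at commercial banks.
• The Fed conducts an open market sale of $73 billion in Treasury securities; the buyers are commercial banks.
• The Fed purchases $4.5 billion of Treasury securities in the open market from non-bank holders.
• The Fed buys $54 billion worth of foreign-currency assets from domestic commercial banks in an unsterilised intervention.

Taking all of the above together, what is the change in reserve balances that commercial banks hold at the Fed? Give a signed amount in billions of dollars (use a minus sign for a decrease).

-$45.5 billion

Government account inflow $50 billion: funds move from bank reserves into the government account → −$50B.
Government spending $19 billion: government payments flow into bank reserve accounts → +$19B.
OMO sale (to banks) $73 billion: the buying banks pay out of their reserve balances → −$73B.
Asset purchase (from non-banks) $4.5 billion: the Fed pays by crediting reserve accounts → +$4.5B.
FX purchase $54 billion: the Fed pays by crediting reserve accounts → +$54B.
Net: −50 + 19 − 73 + 4.5 + 54 = -$45.5 billion.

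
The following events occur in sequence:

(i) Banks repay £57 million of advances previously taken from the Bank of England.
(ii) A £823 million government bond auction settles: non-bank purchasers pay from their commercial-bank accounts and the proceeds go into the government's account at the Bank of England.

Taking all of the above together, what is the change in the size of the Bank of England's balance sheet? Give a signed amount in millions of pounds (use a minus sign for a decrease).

-£57 million

Discount-window repayment £57 million: a Bank of England asset is shed → −£57M.
Government account inflow £823 million: only the composition of liabilities changes → 0.
Net: −57 + 0 = -£57 million.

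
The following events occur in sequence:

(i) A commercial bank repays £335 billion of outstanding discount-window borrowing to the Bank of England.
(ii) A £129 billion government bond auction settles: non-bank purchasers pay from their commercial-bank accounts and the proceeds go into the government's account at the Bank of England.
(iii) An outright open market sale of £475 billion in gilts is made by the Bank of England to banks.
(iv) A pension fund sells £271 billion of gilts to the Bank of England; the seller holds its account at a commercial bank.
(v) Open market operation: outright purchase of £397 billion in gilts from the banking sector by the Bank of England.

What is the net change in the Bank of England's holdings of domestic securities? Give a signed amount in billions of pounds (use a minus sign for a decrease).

Discount-window repayment £335 billion: the Bank of England's securities portfolio is untouched → 0.
Government account inflow £129 billion: the Bank of England's securities portfolio is untouched → 0.
OMO sale (to banks) £475 billion: securities removed from the Bank of England's portfolio → −£475B.
Asset purchase (from non-banks) £271 billion: securities added to the Bank of England's portfolio → +£271B.
OMO purchase (from banks) £397 billion: securities added to the Bank of England's portfolio → +£397B.
Net: 0 + 0 − 475 + 271 + 397 = +£193 billion.

+£193 billion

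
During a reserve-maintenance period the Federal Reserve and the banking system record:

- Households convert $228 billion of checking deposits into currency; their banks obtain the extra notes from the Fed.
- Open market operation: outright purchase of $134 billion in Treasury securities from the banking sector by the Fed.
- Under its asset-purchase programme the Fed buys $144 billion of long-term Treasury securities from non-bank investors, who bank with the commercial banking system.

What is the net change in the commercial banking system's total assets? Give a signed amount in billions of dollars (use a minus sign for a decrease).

-$84 billion

Currency withdrawal $228 billion: bank balance sheets shrink → −$228B.
OMO purchase (from banks) $134 billion: just an asset swap on bank balance sheets → 0.
Asset purchase (from non-banks) $144 billion: bank balance sheets expand → +$144B.
Net: −228 + 0 + 144 = -$84 billion.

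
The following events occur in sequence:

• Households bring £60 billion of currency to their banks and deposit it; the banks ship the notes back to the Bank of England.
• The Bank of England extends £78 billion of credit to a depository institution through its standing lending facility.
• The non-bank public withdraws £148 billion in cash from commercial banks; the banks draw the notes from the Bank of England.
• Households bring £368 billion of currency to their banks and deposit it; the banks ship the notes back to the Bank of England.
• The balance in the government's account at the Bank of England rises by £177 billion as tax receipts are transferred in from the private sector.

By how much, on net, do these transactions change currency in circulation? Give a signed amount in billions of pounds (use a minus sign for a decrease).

Currency deposit £60 billion: notes return to the central bank → −£60B.
Discount-window loan £78 billion: no currency enters or leaves circulation → 0.
Currency withdrawal £148 billion: notes leave the central bank → +£148B.
Currency deposit £368 billion: notes return to the central bank → −£368B.
Government account inflow £177 billion: no currency enters or leaves circulation → 0.
Net: −60 + 0 + 148 − 368 + 0 = -£280 billion.

-£280 billion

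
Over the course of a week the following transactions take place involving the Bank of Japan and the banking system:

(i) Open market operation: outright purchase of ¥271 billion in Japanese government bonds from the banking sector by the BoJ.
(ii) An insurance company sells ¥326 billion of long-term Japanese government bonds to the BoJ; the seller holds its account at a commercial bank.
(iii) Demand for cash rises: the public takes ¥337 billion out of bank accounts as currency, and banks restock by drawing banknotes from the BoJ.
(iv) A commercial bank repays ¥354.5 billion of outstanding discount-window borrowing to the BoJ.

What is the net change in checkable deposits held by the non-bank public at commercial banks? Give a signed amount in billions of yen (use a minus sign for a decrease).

-¥11 billion

OMO purchase (from banks) ¥271 billion: the counterparty is a bank, so public deposits are unchanged → 0.
Asset purchase (from non-banks) ¥326 billion: non-bank counterparties' bank balances rise → +¥326B.
Currency withdrawal ¥337 billion: non-bank counterparties' bank balances fall → −¥337B.
Discount-window repayment ¥354.5 billion: the counterparty is a bank, so public deposits are unchanged → 0.
Net: 0 + 326 − 337 + 0 = -¥11 billion.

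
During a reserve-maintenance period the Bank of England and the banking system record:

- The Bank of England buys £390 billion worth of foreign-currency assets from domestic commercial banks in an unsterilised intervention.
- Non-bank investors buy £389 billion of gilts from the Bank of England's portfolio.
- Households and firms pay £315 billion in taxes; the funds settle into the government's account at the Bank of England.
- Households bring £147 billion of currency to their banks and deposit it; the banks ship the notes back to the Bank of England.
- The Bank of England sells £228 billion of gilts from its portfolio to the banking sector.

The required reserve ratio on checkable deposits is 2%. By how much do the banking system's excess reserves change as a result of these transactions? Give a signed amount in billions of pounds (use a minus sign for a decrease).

FX purchase £390 billion: reserves +£390B, deposits 0.
Asset sale (to non-banks) £389 billion: reserves −£389B, deposits −£389B.
Government account inflow £315 billion: reserves −£315B, deposits −£315B.
Currency deposit £147 billion: reserves +£147B, deposits +£147B.
OMO sale (to banks) £228 billion: reserves −£228B, deposits 0.
Totals: Δreserves = −£395B, Δdeposits = −£557B.
Δrequired reserves = 2% × −£557B = −£11.14B.
Δexcess reserves = Δreserves − Δrequired = −£395B − (−£11.14B) = -£383.86 billion.

-£383.86 billion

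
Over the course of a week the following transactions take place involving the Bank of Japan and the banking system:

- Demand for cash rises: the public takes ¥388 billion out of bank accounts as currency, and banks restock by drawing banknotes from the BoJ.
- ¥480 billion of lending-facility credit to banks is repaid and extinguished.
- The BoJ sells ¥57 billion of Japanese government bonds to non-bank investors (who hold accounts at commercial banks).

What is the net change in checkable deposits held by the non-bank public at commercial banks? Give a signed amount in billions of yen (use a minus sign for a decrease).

Currency withdrawal ¥388 billion: non-bank counterparties' bank balances fall → −¥388B.
Discount-window repayment ¥480 billion: the counterparty is a bank, so public deposits are unchanged → 0.
Asset sale (to non-banks) ¥57 billion: non-bank counterparties' bank balances fall → −¥57B.
Net: −388 + 0 − 57 = -¥445 billion.

-¥445 billion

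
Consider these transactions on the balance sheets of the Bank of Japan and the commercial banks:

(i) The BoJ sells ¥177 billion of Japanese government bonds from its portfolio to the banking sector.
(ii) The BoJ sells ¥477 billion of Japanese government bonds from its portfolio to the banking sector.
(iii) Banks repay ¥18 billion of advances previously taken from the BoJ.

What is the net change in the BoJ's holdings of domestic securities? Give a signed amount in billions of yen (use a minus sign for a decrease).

OMO sale (to banks) ¥177 billion: securities removed from the BoJ's portfolio → −¥177B.
OMO sale (to banks) ¥477 billion: securities removed from the BoJ's portfolio → −¥477B.
Discount-window repayment ¥18 billion: the BoJ's securities portfolio is untouched → 0.
Net: −177 − 477 + 0 = -¥654 billion.

-¥654 billion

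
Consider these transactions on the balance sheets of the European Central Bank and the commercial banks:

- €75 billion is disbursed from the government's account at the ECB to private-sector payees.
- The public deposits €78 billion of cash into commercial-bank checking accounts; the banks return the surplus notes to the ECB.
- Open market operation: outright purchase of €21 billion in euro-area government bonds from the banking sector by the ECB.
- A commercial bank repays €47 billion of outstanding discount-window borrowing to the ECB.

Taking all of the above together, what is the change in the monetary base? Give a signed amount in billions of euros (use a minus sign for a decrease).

+€49 billion

ECB balance sheet:
  Assets:      Securities +€21B, Loans to banks −€47B
  Liabilities: Bank reserves +€127B, Currency in circulation −€78B, Government deposits −€75B
Commercial banking system:
  Assets:      Reserves at CB +€127B, Securities −€21B
  Liabilities: Checkable deposits +€153B, Borrowings from CB −€47B
Monetary base = currency + reserves: −€78B + (+€127B) = +€49 billion.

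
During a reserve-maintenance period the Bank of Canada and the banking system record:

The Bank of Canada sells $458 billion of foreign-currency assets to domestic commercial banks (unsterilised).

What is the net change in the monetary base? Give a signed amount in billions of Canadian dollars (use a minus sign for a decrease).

Bank of Canada balance sheet:
  Assets:      Foreign assets −$458B
  Liabilities: Bank reserves −$458B
Commercial banking system:
  Assets:      Reserves at CB −$458B, Foreign assets +$458B
  Liabilities: no change
Monetary base = currency + reserves: 0 + (−$458B) = -$458 billion.

-$458 billion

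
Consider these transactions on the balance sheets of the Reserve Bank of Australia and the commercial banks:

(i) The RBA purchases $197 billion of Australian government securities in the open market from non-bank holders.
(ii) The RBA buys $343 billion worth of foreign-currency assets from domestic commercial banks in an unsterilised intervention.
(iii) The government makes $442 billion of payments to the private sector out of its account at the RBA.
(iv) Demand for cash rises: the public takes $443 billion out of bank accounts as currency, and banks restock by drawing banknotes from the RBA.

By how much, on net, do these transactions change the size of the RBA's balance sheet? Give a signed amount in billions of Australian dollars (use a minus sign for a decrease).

Asset purchase (from non-banks) $197 billion: an RBA asset is acquired → +$197B.
FX purchase $343 billion: an RBA asset is acquired → +$343B.
Government spending $442 billion: only the composition of liabilities changes → 0.
Currency withdrawal $443 billion: only the composition of liabilities changes → 0.
Net: 197 + 343 + 0 + 0 = +$540 billion.

+$540 billion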